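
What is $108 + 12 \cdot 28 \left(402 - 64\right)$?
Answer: $113676$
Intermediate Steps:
$108 + 12 \cdot 28 \left(402 - 64\right) = 108 + 336 \cdot 338 = 108 + 113568 = 113676$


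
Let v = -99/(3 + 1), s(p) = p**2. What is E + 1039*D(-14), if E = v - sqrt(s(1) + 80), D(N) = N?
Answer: -58319/4 ≈ -14580.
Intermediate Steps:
v = -99/4 ≈ -24.750
E = -135/4 (E = -99/4 - sqrt(1**2 + 80) = -99/4 - sqrt(1 + 80) = -99/4 - sqrt(81) = -99/4 - 1*9 = -99/4 - 9 = -135/4 ≈ -33.750)
E + 1039*D(-14) = -135/4 + 1039*(-14) = -135/4 - 14546 = -58319/4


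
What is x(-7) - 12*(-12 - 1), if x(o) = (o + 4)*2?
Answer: 150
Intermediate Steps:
x(o) = 8 + 2*o (x(o) = (4 + o)*2 = 8 + 2*o)
x(-7) - 12*(-12 - 1) = (8 + 2*(-7)) - 12*(-12 - 1) = (8 - 14) - 12*(-13) = -6 + 156 = 150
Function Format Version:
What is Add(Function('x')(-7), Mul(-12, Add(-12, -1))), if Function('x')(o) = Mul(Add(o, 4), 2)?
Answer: 150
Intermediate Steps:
Function('x')(o) = Add(8, Mul(2, o)) (Function('x')(o) = Mul(Add(4, o), 2) = Add(8, Mul(2, o)))
Add(Function('x')(-7), Mul(-12, Add(-12, -1))) = Add(Add(8, Mul(2, -7)), Mul(-12, Add(-12, -1))) = Add(Add(8, -14), Mul(-12, -13)) = Add(-6, 156) = 150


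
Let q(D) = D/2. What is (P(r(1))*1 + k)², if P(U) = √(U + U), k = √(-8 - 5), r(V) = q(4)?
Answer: (2 + I*√13)² ≈ -9.0 + 14.422*I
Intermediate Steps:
q(D) = D/2 (q(D) = D*(½) = D/2)
r(V) = 2 (r(V) = (½)*4 = 2)
k = I*√13 (k = √(-13) = I*√13 ≈ 3.6056*I)
P(U) = √2*√U (P(U) = √(2*U) = √2*√U)
(P(r(1))*1 + k)² = ((√2*√2)*1 + I*√13)² = (2*1 + I*√13)² = (2 + I*√13)²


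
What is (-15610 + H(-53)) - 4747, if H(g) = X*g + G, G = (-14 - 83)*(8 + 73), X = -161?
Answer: -19681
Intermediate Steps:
G = -7857 (G = -97*81 = -7857)
H(g) = -7857 - 161*g (H(g) = -161*g - 7857 = -7857 - 161*g)
(-15610 + H(-53)) - 4747 = (-15610 + (-7857 - 161*(-53))) - 4747 = (-15610 + (-7857 + 8533)) - 4747 = (-15610 + 676) - 4747 = -14934 - 4747 = -19681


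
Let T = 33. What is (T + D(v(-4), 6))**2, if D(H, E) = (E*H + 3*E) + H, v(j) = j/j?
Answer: 3364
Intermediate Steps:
v(j) = 1
D(H, E) = H + 3*E + E*H (D(H, E) = (3*E + E*H) + H = H + 3*E + E*H)
(T + D(v(-4), 6))**2 = (33 + (1 + 3*6 + 6*1))**2 = (33 + (1 + 18 + 6))**2 = (33 + 25)**2 = 58**2 = 3364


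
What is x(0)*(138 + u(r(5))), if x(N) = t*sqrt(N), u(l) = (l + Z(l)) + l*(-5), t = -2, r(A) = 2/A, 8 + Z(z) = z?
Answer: 0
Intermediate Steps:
Z(z) = -8 + z
u(l) = -8 - 3*l (u(l) = (l + (-8 + l)) + l*(-5) = (-8 + 2*l) - 5*l = -8 - 3*l)
x(N) = -2*sqrt(N)
x(0)*(138 + u(r(5))) = (-2*sqrt(0))*(138 + (-8 - 6/5)) = (-2*0)*(138 + (-8 - 6/5)) = 0*(138 + (-8 - 3*2/5)) = 0*(138 + (-8 - 6/5)) = 0*(138 - 46/5) = 0*(644/5) = 0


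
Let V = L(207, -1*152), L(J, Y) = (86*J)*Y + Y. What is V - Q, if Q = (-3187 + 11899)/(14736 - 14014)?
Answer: -976890572/361 ≈ -2.7061e+6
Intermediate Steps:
L(J, Y) = Y + 86*J*Y (L(J, Y) = 86*J*Y + Y = Y + 86*J*Y)
V = -2706056 (V = (-1*152)*(1 + 86*207) = -152*(1 + 17802) = -152*17803 = -2706056)
Q = 4356/361 (Q = 8712/722 = 8712*(1/722) = 4356/361 ≈ 12.066)
V - Q = -2706056 - 1*4356/361 = -2706056 - 4356/361 = -976890572/361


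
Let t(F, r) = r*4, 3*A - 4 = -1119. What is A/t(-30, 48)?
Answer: -1115/576 ≈ -1.9358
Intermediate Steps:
A = -1115/3 (A = 4/3 + (⅓)*(-1119) = 4/3 - 373 = -1115/3 ≈ -371.67)
t(F, r) = 4*r
A/t(-30, 48) = -1115/(3*(4*48)) = -1115/3/192 = -1115/3*1/192 = -1115/576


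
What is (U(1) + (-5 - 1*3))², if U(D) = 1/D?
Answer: 49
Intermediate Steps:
(U(1) + (-5 - 1*3))² = (1/1 + (-5 - 1*3))² = (1 + (-5 - 3))² = (1 - 8)² = (-7)² = 49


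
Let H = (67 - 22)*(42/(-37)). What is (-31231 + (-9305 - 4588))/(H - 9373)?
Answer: 1669588/348691 ≈ 4.7882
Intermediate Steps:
H = -1890/37 (H = 45*(42*(-1/37)) = 45*(-42/37) = -1890/37 ≈ -51.081)
(-31231 + (-9305 - 4588))/(H - 9373) = (-31231 + (-9305 - 4588))/(-1890/37 - 9373) = (-31231 - 13893)/(-348691/37) = -45124*(-37/348691) = 1669588/348691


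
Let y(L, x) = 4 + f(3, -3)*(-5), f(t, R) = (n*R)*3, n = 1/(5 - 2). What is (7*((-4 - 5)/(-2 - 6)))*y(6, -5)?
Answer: 1197/8 ≈ 149.63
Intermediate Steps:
n = ⅓ (n = 1/3 = ⅓ ≈ 0.33333)
f(t, R) = R (f(t, R) = (R/3)*3 = R)
y(L, x) = 19 (y(L, x) = 4 - 3*(-5) = 4 + 15 = 19)
(7*((-4 - 5)/(-2 - 6)))*y(6, -5) = (7*((-4 - 5)/(-2 - 6)))*19 = (7*(-9/(-8)))*19 = (7*(-9*(-⅛)))*19 = (7*(9/8))*19 = (63/8)*19 = 1197/8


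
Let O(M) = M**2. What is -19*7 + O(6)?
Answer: -97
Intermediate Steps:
-19*7 + O(6) = -19*7 + 6**2 = -133 + 36 = -97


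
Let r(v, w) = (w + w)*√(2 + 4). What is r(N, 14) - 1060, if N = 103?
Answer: -1060 + 28*√6 ≈ -991.41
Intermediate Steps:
r(v, w) = 2*w*√6 (r(v, w) = (2*w)*√6 = 2*w*√6)
r(N, 14) - 1060 = 2*14*√6 - 1060 = 28*√6 - 1060 = -1060 + 28*√6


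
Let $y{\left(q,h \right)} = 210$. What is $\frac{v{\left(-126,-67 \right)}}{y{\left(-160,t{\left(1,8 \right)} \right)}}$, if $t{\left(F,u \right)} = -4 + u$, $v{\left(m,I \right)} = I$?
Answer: $- \frac{67}{210} \approx -0.31905$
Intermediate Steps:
$\frac{v{\left(-126,-67 \right)}}{y{\left(-160,t{\left(1,8 \right)} \right)}} = - \frac{67}{210}$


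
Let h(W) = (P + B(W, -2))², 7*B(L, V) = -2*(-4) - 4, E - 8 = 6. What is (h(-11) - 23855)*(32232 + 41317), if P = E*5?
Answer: -1388213359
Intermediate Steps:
E = 14 (E = 8 + 6 = 14)
B(L, V) = 4/7 (B(L, V) = (-2*(-4) - 4)/7 = (8 - 4)/7 = (⅐)*4 = 4/7)
P = 70 (P = 14*5 = 70)
h(W) = 244036/49 (h(W) = (70 + 4/7)² = (494/7)² = 244036/49)
(h(-11) - 23855)*(32232 + 41317) = (244036/49 - 23855)*(32232 + 41317) = -924859/49*73549 = -1388213359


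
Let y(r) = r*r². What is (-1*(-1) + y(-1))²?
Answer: 0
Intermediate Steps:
y(r) = r³
(-1*(-1) + y(-1))² = (-1*(-1) + (-1)³)² = (1 - 1)² = 0² = 0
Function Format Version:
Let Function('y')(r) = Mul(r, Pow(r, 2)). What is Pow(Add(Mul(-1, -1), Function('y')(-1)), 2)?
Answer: 0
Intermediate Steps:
Function('y')(r) = Pow(r, 3)
Pow(Add(Mul(-1, -1), Function('y')(-1)), 2) = Pow(Add(Mul(-1, -1), Pow(-1, 3)), 2) = Pow(Add(1, -1), 2) = Pow(0, 2) = 0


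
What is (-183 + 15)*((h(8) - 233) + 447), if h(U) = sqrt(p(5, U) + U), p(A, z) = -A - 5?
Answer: -35952 - 168*I*sqrt(2) ≈ -35952.0 - 237.59*I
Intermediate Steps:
p(A, z) = -5 - A
h(U) = sqrt(-10 + U) (h(U) = sqrt((-5 - 1*5) + U) = sqrt((-5 - 5) + U) = sqrt(-10 + U))
(-183 + 15)*((h(8) - 233) + 447) = (-183 + 15)*((sqrt(-10 + 8) - 233) + 447) = -168*((sqrt(-2) - 233) + 447) = -168*((I*sqrt(2) - 233) + 447) = -168*((-233 + I*sqrt(2)) + 447) = -168*(214 + I*sqrt(2)) = -35952 - 168*I*sqrt(2)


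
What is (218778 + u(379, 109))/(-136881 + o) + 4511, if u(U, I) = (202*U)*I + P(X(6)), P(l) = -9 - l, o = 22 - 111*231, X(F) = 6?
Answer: 144894783/32500 ≈ 4458.3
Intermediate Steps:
o = -25619 (o = 22 - 25641 = -25619)
u(U, I) = -15 + 202*I*U (u(U, I) = (202*U)*I + (-9 - 1*6) = 202*I*U + (-9 - 6) = 202*I*U - 15 = -15 + 202*I*U)
(218778 + u(379, 109))/(-136881 + o) + 4511 = (218778 + (-15 + 202*109*379))/(-136881 - 25619) + 4511 = (218778 + (-15 + 8344822))/(-162500) + 4511 = (218778 + 8344807)*(-1/162500) + 4511 = 8563585*(-1/162500) + 4511 = -1712717/32500 + 4511 = 144894783/32500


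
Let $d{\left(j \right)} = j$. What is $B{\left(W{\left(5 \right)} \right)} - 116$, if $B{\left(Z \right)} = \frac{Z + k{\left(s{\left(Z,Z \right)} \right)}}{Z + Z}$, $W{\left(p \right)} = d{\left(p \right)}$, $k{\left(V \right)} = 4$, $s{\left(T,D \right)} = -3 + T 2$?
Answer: $- \frac{1151}{10} \approx -115.1$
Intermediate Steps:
$s{\left(T,D \right)} = -3 + 2 T$
$W{\left(p \right)} = p$
$B{\left(Z \right)} = \frac{4 + Z}{2 Z}$ ($B{\left(Z \right)} = \frac{Z + 4}{Z + Z} = \frac{4 + Z}{2 Z}$)
$B{\left(W{\left(5 \right)} \right)} - 116 = \frac{4 + 5}{2 \cdot 5} - 116 = \frac{1}{2} \cdot \frac{1}{5} \cdot 9 - 116 = \frac{9}{10} - 116 = - \frac{1151}{10}$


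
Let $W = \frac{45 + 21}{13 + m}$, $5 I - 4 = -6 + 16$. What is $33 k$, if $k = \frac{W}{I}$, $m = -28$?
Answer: $- \frac{363}{7} \approx -51.857$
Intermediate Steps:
$I = \frac{14}{5}$ ($I = \frac{4}{5} + \frac{-6 + 16}{5} = \frac{4}{5} + \frac{1}{5} \cdot 10 = \frac{4}{5} + 2 = \frac{14}{5} \approx 2.8$)
$W = - \frac{22}{5}$ ($W = \frac{45 + 21}{13 - 28} = \frac{66}{-15} = 66 \left(- \frac{1}{15}\right) = - \frac{22}{5} \approx -4.4$)
$k = - \frac{11}{7}$ ($k = - \frac{22}{5 \cdot \frac{14}{5}} = \left(- \frac{22}{5}\right) \frac{5}{14} = - \frac{11}{7} \approx -1.5714$)
$33 k = 33 \left(- \frac{11}{7}\right) = - \frac{363}{7}$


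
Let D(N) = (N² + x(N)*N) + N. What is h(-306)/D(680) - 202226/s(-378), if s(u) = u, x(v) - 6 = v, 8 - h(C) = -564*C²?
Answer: 12996478106/21960855 ≈ 591.80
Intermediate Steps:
h(C) = 8 + 564*C² (h(C) = 8 - (-564)*C² = 8 + 564*C²)
x(v) = 6 + v
D(N) = N + N² + N*(6 + N) (D(N) = (N² + (6 + N)*N) + N = (N² + N*(6 + N)) + N = N + N² + N*(6 + N))
h(-306)/D(680) - 202226/s(-378) = (8 + 564*(-306)²)/((680*(7 + 2*680))) - 202226/(-378) = (8 + 564*93636)/((680*(7 + 1360))) - 202226*(-1/378) = (8 + 52810704)/((680*1367)) + 101113/189 = 52810712/929560 + 101113/189 = 52810712*(1/929560) + 101113/189 = 6601339/116195 + 101113/189 = 12996478106/21960855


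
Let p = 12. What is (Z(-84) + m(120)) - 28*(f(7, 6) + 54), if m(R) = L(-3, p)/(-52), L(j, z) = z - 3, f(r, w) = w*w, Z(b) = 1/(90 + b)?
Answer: -393121/156 ≈ -2520.0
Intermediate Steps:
f(r, w) = w**2
L(j, z) = -3 + z
m(R) = -9/52 (m(R) = (-3 + 12)/(-52) = 9*(-1/52) = -9/52)
(Z(-84) + m(120)) - 28*(f(7, 6) + 54) = (1/(90 - 84) - 9/52) - 28*(6**2 + 54) = (1/6 - 9/52) - 28*(36 + 54) = (1/6 - 9/52) - 28*90 = -1/156 - 2520 = -393121/156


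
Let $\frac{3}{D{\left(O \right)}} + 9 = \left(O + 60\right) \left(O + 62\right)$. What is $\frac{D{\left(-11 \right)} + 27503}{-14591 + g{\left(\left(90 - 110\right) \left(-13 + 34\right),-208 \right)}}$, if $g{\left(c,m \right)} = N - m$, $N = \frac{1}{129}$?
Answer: $- \frac{2944746339}{1539986980} \approx -1.9122$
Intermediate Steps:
$N = \frac{1}{129} \approx 0.0077519$
$g{\left(c,m \right)} = \frac{1}{129} - m$
$D{\left(O \right)} = \frac{3}{-9 + \left(60 + O\right) \left(62 + O\right)}$ ($D{\left(O \right)} = \frac{3}{-9 + \left(O + 60\right) \left(O + 62\right)} = \frac{3}{-9 + \left(60 + O\right) \left(62 + O\right)}$)
$\frac{D{\left(-11 \right)} + 27503}{-14591 + g{\left(\left(90 - 110\right) \left(-13 + 34\right),-208 \right)}} = \frac{\frac{3}{3711 + \left(-11\right)^{2} + 122 \left(-11\right)} + 27503}{-14591 + \left(\frac{1}{129} - -208\right)} = \frac{\frac{3}{3711 + 121 - 1342} + 27503}{-14591 + \left(\frac{1}{129} + 208\right)} = \frac{\frac{3}{2490} + 27503}{-14591 + \frac{26833}{129}} = \frac{3 \cdot \frac{1}{2490} + 27503}{- \frac{1855406}{129}} = \left(\frac{1}{830} + 27503\right) \left(- \frac{129}{1855406}\right) = \frac{22827491}{830} \left(- \frac{129}{1855406}\right) = - \frac{2944746339}{1539986980}$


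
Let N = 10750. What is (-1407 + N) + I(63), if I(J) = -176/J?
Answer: 588433/63 ≈ 9340.2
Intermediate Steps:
(-1407 + N) + I(63) = (-1407 + 10750) - 176/63 = 9343 - 176*1/63 = 9343 - 176/63 = 588433/63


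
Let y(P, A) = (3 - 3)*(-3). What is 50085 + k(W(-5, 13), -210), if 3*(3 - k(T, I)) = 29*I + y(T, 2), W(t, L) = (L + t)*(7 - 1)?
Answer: 52118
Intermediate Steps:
W(t, L) = 6*L + 6*t (W(t, L) = (L + t)*6 = 6*L + 6*t)
y(P, A) = 0 (y(P, A) = 0*(-3) = 0)
k(T, I) = 3 - 29*I/3 (k(T, I) = 3 - (29*I + 0)/3 = 3 - 29*I/3)
50085 + k(W(-5, 13), -210) = 50085 + (3 - 29/3*(-210)) = 50085 + (3 + 2030) = 50085 + 2033 = 52118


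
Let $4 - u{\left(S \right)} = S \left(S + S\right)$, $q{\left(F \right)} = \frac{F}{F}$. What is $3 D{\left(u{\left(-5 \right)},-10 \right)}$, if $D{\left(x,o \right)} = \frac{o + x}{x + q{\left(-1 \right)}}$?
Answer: $\frac{56}{15} \approx 3.7333$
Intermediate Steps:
$q{\left(F \right)} = 1$
$u{\left(S \right)} = 4 - 2 S^{2}$ ($u{\left(S \right)} = 4 - S \left(S + S\right) = 4 - S 2 S = 4 - 2 S^{2}$)
$D{\left(x,o \right)} = \frac{o + x}{1 + x}$ ($D{\left(x,o \right)} = \frac{o + x}{x + 1} = \frac{o + x}{1 + x}$)
$3 D{\left(u{\left(-5 \right)},-10 \right)} = 3 \frac{-10 + \left(4 - 2 \left(-5\right)^{2}\right)}{1 + \left(4 - 2 \left(-5\right)^{2}\right)} = 3 \frac{-10 + \left(4 - 50\right)}{1 + \left(4 - 50\right)} = 3 \frac{-10 - 46}{1 - 46} = 3 \frac{1}{-45} \left(-56\right) = 3 \left(\left(- \frac{1}{45}\right) \left(-56\right)\right) = 3 \cdot \frac{56}{45} = \frac{56}{15}$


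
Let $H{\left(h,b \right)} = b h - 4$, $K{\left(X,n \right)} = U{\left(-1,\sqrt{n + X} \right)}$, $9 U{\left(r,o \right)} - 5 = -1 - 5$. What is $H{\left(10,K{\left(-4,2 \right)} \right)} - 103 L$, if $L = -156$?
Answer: $\frac{144566}{9} \approx 16063.0$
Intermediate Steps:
$U{\left(r,o \right)} = - \frac{1}{9}$ ($U{\left(r,o \right)} = \frac{5}{9} + \frac{-1 - 5}{9} = \frac{5}{9} + \frac{1}{9} \left(-6\right) = \frac{5}{9} - \frac{2}{3} = - \frac{1}{9}$)
$K{\left(X,n \right)} = - \frac{1}{9}$
$H{\left(h,b \right)} = -4 + b h$
$H{\left(10,K{\left(-4,2 \right)} \right)} - 103 L = \left(-4 - \frac{10}{9}\right) - -16068 = \left(-4 - \frac{10}{9}\right) + 16068 = - \frac{46}{9} + 16068 = \frac{144566}{9}$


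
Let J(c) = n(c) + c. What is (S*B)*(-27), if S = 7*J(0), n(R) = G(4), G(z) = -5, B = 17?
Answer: 16065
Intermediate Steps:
n(R) = -5
J(c) = -5 + c
S = -35 (S = 7*(-5 + 0) = 7*(-5) = -35)
(S*B)*(-27) = -35*17*(-27) = -595*(-27) = 16065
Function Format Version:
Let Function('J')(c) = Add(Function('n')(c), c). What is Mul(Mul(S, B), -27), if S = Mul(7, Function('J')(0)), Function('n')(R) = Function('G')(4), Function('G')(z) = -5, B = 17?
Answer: 16065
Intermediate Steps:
Function('n')(R) = -5
Function('J')(c) = Add(-5, c)
S = -35 (S = Mul(7, Add(-5, 0)) = Mul(7, -5) = -35)
Mul(Mul(S, B), -27) = Mul(Mul(-35, 17), -27) = Mul(-595, -27) = 16065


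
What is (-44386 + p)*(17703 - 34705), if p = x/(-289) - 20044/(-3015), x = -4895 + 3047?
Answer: 657360412279748/871335 ≈ 7.5443e+8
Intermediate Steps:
x = -1848
p = 11364436/871335 (p = -1848/(-289) - 20044/(-3015) = -1848*(-1/289) - 20044*(-1/3015) = 1848/289 + 20044/3015 = 11364436/871335 ≈ 13.043)
(-44386 + p)*(17703 - 34705) = (-44386 + 11364436/871335)*(17703 - 34705) = -38663710874/871335*(-17002) = 657360412279748/871335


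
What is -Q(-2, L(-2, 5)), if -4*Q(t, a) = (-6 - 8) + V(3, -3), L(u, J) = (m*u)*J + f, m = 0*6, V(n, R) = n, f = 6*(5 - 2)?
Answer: -11/4 ≈ -2.7500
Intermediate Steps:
f = 18 (f = 6*3 = 18)
m = 0
L(u, J) = 18 (L(u, J) = (0*u)*J + 18 = 0*J + 18 = 0 + 18 = 18)
Q(t, a) = 11/4 (Q(t, a) = -((-6 - 8) + 3)/4 = -(-14 + 3)/4 = -¼*(-11) = 11/4)
-Q(-2, L(-2, 5)) = -1*11/4 = -11/4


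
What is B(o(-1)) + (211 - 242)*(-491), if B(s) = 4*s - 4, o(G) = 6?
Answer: 15241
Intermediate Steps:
B(s) = -4 + 4*s
B(o(-1)) + (211 - 242)*(-491) = (-4 + 4*6) + (211 - 242)*(-491) = (-4 + 24) - 31*(-491) = 20 + 15221 = 15241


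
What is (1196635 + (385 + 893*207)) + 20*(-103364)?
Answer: -685409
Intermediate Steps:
(1196635 + (385 + 893*207)) + 20*(-103364) = (1196635 + (385 + 184851)) - 2067280 = (1196635 + 185236) - 2067280 = 1381871 - 2067280 = -685409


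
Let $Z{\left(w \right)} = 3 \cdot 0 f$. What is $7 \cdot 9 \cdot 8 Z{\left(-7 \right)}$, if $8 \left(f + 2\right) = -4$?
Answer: $0$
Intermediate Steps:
$f = - \frac{5}{2}$ ($f = -2 + \frac{1}{8} \left(-4\right) = -2 - \frac{1}{2} = - \frac{5}{2} \approx -2.5$)
$Z{\left(w \right)} = 0$ ($Z{\left(w \right)} = 3 \cdot 0 \left(- \frac{5}{2}\right) = 0 \left(- \frac{5}{2}\right) = 0$)
$7 \cdot 9 \cdot 8 Z{\left(-7 \right)} = 7 \cdot 9 \cdot 8 \cdot 0 = 63 \cdot 8 \cdot 0 = 504 \cdot 0 = 0$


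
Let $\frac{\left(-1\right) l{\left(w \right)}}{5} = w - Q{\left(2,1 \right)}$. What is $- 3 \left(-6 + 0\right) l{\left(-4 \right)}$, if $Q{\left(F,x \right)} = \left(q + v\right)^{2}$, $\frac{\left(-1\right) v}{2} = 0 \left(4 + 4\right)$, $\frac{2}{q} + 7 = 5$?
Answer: $450$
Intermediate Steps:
$q = -1$ ($q = \frac{2}{-7 + 5} = \frac{2}{-2} = 2 \left(- \frac{1}{2}\right) = -1$)
$v = 0$ ($v = - 2 \cdot 0 \left(4 + 4\right) = - 2 \cdot 0 \cdot 8 = \left(-2\right) 0 = 0$)
$Q{\left(F,x \right)} = 1$ ($Q{\left(F,x \right)} = \left(-1 + 0\right)^{2} = \left(-1\right)^{2} = 1$)
$l{\left(w \right)} = 5 - 5 w$ ($l{\left(w \right)} = - 5 \left(w - 1\right) = - 5 \left(-1 + w\right) = 5 - 5 w$)
$- 3 \left(-6 + 0\right) l{\left(-4 \right)} = - 3 \left(-6 + 0\right) \left(5 - -20\right) = - 3 \left(- 6 \left(5 + 20\right)\right) = - 3 \left(\left(-6\right) 25\right) = \left(-3\right) \left(-150\right) = 450$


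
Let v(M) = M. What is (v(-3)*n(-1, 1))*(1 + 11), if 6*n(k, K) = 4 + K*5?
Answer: -54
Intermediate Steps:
n(k, K) = ⅔ + 5*K/6 (n(k, K) = (4 + K*5)/6 = (4 + 5*K)/6 = ⅔ + 5*K/6)
(v(-3)*n(-1, 1))*(1 + 11) = (-3*(⅔ + (⅚)*1))*(1 + 11) = -3*(⅔ + ⅚)*12 = -3*3/2*12 = -9/2*12 = -54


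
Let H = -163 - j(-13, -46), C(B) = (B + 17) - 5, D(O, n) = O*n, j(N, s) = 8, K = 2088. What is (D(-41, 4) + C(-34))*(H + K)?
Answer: -356562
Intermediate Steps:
C(B) = 12 + B (C(B) = (17 + B) - 5 = 12 + B)
H = -171 (H = -163 - 1*8 = -163 - 8 = -171)
(D(-41, 4) + C(-34))*(H + K) = (-41*4 + (12 - 34))*(-171 + 2088) = (-164 - 22)*1917 = -186*1917 = -356562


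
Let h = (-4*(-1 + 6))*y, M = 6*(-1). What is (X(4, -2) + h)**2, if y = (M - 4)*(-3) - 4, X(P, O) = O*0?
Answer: 270400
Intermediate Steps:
M = -6
X(P, O) = 0
y = 26 (y = (-6 - 4)*(-3) - 4 = -10*(-3) - 4 = 30 - 4 = 26)
h = -520 (h = -4*(-1 + 6)*26 = -4*5*26 = -20*26 = -520)
(X(4, -2) + h)**2 = (0 - 520)**2 = (-520)**2 = 270400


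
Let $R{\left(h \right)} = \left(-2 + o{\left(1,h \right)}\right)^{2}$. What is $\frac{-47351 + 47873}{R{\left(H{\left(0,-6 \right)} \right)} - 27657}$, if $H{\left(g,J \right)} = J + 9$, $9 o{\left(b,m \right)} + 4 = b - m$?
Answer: $- \frac{162}{8581} \approx -0.018879$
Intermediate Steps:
$o{\left(b,m \right)} = - \frac{4}{9} - \frac{m}{9} + \frac{b}{9}$ ($o{\left(b,m \right)} = - \frac{4}{9} + \frac{b - m}{9} = - \frac{4}{9} + \left(- \frac{m}{9} + \frac{b}{9}\right) = - \frac{4}{9} - \frac{m}{9} + \frac{b}{9}$)
$H{\left(g,J \right)} = 9 + J$
$R{\left(h \right)} = \left(- \frac{7}{3} - \frac{h}{9}\right)^{2}$ ($R{\left(h \right)} = \left(-2 - \left(\frac{1}{3} + \frac{h}{9}\right)\right)^{2} = \left(- \frac{7}{3} - \frac{h}{9}\right)^{2}$)
$\frac{-47351 + 47873}{R{\left(H{\left(0,-6 \right)} \right)} - 27657} = \frac{-47351 + 47873}{\frac{\left(21 + \left(9 - 6\right)\right)^{2}}{81} - 27657} = \frac{522}{\frac{\left(21 + 3\right)^{2}}{81} - 27657} = \frac{522}{\frac{24^{2}}{81} - 27657} = \frac{522}{\frac{1}{81} \cdot 576 - 27657} = \frac{522}{\frac{64}{9} - 27657} = \frac{522}{- \frac{248849}{9}} = 522 \left(- \frac{9}{248849}\right) = - \frac{162}{8581}$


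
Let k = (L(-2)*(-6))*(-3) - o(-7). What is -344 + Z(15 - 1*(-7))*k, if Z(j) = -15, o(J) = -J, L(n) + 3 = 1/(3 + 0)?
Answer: 481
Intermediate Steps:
L(n) = -8/3 (L(n) = -3 + 1/(3 + 0) = -3 + 1/3 = -8/3)
k = -55 (k = -8/3*(-6)*(-3) - (-1)*(-7) = 16*(-3) - 1*7 = -48 - 7 = -55)
-344 + Z(15 - 1*(-7))*k = -344 - 15*(-55) = -344 + 825 = 481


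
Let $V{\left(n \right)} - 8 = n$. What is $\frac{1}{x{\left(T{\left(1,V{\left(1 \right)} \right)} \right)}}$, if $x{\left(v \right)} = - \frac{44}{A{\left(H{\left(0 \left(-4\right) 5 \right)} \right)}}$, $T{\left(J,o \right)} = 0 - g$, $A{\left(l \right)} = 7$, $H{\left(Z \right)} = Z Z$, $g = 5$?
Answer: $- \frac{7}{44} \approx -0.15909$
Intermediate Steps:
$H{\left(Z \right)} = Z^{2}$
$V{\left(n \right)} = 8 + n$
$T{\left(J,o \right)} = -5$ ($T{\left(J,o \right)} = 0 - 5 = -5$)
$x{\left(v \right)} = - \frac{44}{7}$
$\frac{1}{x{\left(T{\left(1,V{\left(1 \right)} \right)} \right)}} = \frac{1}{- \frac{44}{7}} = - \frac{7}{44}$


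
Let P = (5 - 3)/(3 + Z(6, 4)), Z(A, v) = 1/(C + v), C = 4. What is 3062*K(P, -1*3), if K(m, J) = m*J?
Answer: -146976/25 ≈ -5879.0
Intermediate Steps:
Z(A, v) = 1/(4 + v)
P = 16/25 (P = (5 - 3)/(3 + 1/(4 + 4)) = 2/(3 + 1/8) = 2/(3 + ⅛) = 2/(25/8) = 2*(8/25) = 16/25 ≈ 0.64000)
K(m, J) = J*m
3062*K(P, -1*3) = 3062*(-1*3*(16/25)) = 3062*(-3*16/25) = 3062*(-48/25) = -146976/25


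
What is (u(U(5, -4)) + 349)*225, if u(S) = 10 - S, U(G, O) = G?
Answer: 79650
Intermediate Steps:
(u(U(5, -4)) + 349)*225 = ((10 - 1*5) + 349)*225 = ((10 - 5) + 349)*225 = (5 + 349)*225 = 354*225 = 79650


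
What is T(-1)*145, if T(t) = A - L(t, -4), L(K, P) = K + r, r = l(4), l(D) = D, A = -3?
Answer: -870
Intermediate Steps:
r = 4
L(K, P) = 4 + K (L(K, P) = K + 4 = 4 + K)
T(t) = -7 - t (T(t) = -3 - (4 + t) = -3 + (-4 - t) = -7 - t)
T(-1)*145 = (-7 - 1*(-1))*145 = (-7 + 1)*145 = -6*145 = -870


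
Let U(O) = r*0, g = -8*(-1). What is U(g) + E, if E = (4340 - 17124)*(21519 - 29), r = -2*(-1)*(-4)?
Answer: -274728160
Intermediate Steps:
r = -8 (r = 2*(-4) = -8)
g = 8
U(O) = 0 (U(O) = -8*0 = 0)
E = -274728160 (E = -12784*21490 = -274728160)
U(g) + E = 0 - 274728160 = -274728160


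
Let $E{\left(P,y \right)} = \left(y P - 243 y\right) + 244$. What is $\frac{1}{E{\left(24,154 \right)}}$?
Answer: $- \frac{1}{33482} \approx -2.9867 \cdot 10^{-5}$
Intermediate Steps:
$E{\left(P,y \right)} = 244 - 243 y + P y$ ($E{\left(P,y \right)} = \left(P y - 243 y\right) + 244 = \left(- 243 y + P y\right) + 244 = 244 - 243 y + P y$)
$\frac{1}{E{\left(24,154 \right)}} = \frac{1}{244 - 37422 + 24 \cdot 154} = \frac{1}{244 - 37422 + 3696} = \frac{1}{-33482} = - \frac{1}{33482}$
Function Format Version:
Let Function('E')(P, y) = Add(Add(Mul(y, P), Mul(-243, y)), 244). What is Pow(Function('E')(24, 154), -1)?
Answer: Rational(-1, 33482) ≈ -2.9867e-5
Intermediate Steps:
Function('E')(P, y) = Add(244, Mul(-243, y), Mul(P, y)) (Function('E')(P, y) = Add(Add(Mul(P, y), Mul(-243, y)), 244) = Add(Add(Mul(-243, y), Mul(P, y)), 244) = Add(244, Mul(-243, y), Mul(P, y)))
Pow(Function('E')(24, 154), -1) = Pow(Add(244, Mul(-243, 154), Mul(24, 154)), -1) = Pow(Add(244, -37422, 3696), -1) = Pow(-33482, -1) = Rational(-1, 33482)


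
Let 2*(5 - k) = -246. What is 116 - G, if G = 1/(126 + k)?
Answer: 29463/254 ≈ 116.00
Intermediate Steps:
k = 128 (k = 5 - ½*(-246) = 5 + 123 = 128)
G = 1/254 (G = 1/(126 + 128) = 1/254 ≈ 0.0039370)
116 - G = 116 - 1*1/254 = 116 - 1/254 = 29463/254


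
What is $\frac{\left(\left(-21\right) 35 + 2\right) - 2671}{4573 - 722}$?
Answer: $- \frac{3404}{3851} \approx -0.88393$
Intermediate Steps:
$\frac{\left(\left(-21\right) 35 + 2\right) - 2671}{4573 - 722} = \frac{\left(-735 + 2\right) - 2671}{3851} = \left(-733 - 2671\right) \frac{1}{3851} = \left(-3404\right) \frac{1}{3851} = - \frac{3404}{3851}$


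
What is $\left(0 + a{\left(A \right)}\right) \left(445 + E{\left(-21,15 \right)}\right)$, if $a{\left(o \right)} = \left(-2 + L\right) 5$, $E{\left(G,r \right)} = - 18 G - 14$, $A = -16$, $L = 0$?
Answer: $-8090$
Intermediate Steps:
$E{\left(G,r \right)} = -14 - 18 G$
$a{\left(o \right)} = -10$ ($a{\left(o \right)} = \left(-2 + 0\right) 5 = \left(-2\right) 5 = -10$)
$\left(0 + a{\left(A \right)}\right) \left(445 + E{\left(-21,15 \right)}\right) = \left(0 - 10\right) \left(445 - -364\right) = - 10 \left(445 + \left(-14 + 378\right)\right) = - 10 \left(445 + 364\right) = \left(-10\right) 809 = -8090$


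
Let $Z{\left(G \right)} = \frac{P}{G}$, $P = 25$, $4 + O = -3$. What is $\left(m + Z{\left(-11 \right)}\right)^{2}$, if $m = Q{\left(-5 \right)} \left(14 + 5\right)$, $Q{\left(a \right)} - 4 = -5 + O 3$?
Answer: $\frac{21372129}{121} \approx 1.7663 \cdot 10^{5}$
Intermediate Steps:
$O = -7$ ($O = -4 - 3 = -7$)
$Q{\left(a \right)} = -22$ ($Q{\left(a \right)} = 4 - 26 = -22$)
$m = -418$ ($m = - 22 \left(14 + 5\right) = \left(-22\right) 19 = -418$)
$Z{\left(G \right)} = \frac{25}{G}$
$\left(m + Z{\left(-11 \right)}\right)^{2} = \left(-418 + \frac{25}{-11}\right)^{2} = \left(-418 + 25 \left(- \frac{1}{11}\right)\right)^{2} = \left(-418 - \frac{25}{11}\right)^{2} = \left(- \frac{4623}{11}\right)^{2} = \frac{21372129}{121}$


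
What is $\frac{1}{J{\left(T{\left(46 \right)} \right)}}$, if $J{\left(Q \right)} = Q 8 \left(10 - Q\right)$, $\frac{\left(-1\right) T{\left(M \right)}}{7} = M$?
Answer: $- \frac{1}{855232} \approx -1.1693 \cdot 10^{-6}$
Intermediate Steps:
$T{\left(M \right)} = - 7 M$
$J{\left(Q \right)} = 8 Q \left(10 - Q\right)$
$\frac{1}{J{\left(T{\left(46 \right)} \right)}} = \frac{1}{8 \left(\left(-7\right) 46\right) \left(10 - \left(-7\right) 46\right)} = \frac{1}{8 \left(-322\right) \left(10 - -322\right)} = \frac{1}{8 \left(-322\right) \left(10 + 322\right)} = \frac{1}{8 \left(-322\right) 332} = \frac{1}{-855232} = - \frac{1}{855232}$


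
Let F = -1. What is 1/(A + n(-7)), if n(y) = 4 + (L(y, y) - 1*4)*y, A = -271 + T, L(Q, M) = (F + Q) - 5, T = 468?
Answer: 1/320 ≈ 0.0031250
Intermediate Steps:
L(Q, M) = -6 + Q (L(Q, M) = (-1 + Q) - 5 = -6 + Q)
A = 197 (A = -271 + 468 = 197)
n(y) = 4 + y*(-10 + y) (n(y) = 4 + ((-6 + y) - 1*4)*y = 4 + ((-6 + y) - 4)*y = 4 + (-10 + y)*y = 4 + y*(-10 + y))
1/(A + n(-7)) = 1/(197 + (4 + (-7)² - 10*(-7))) = 1/(197 + (4 + 49 + 70)) = 1/(197 + 123) = 1/320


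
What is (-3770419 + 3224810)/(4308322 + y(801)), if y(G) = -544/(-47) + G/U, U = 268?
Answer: -6872490964/54267807351 ≈ -0.12664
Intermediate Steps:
y(G) = 544/47 + G/268 (y(G) = -544/(-47) + G/268 = -544*(-1/47) + G*(1/268) = 544/47 + G/268)
(-3770419 + 3224810)/(4308322 + y(801)) = (-3770419 + 3224810)/(4308322 + (544/47 + (1/268)*801)) = -545609/(4308322 + (544/47 + 801/268)) = -545609/(4308322 + 183439/12596) = -545609/54267807351/12596 = -545609*12596/54267807351 = -6872490964/54267807351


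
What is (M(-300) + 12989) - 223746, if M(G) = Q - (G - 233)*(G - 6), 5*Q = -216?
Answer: -1869491/5 ≈ -3.7390e+5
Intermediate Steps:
Q = -216/5 (Q = (1/5)*(-216) = -216/5 ≈ -43.200)
M(G) = -216/5 - (-233 + G)*(-6 + G) (M(G) = -216/5 - (G - 233)*(G - 6) = -216/5 - (-233 + G)*(-6 + G))
(M(-300) + 12989) - 223746 = ((-7206/5 - 1*(-300)**2 + 239*(-300)) + 12989) - 223746 = ((-7206/5 - 1*90000 - 71700) + 12989) - 223746 = ((-7206/5 - 90000 - 71700) + 12989) - 223746 = (-815706/5 + 12989) - 223746 = -750761/5 - 223746 = -1869491/5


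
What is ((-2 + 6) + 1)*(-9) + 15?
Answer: -30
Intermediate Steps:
((-2 + 6) + 1)*(-9) + 15 = (4 + 1)*(-9) + 15 = 5*(-9) + 15 = -45 + 15 = -30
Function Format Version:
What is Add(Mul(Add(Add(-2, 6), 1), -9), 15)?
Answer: -30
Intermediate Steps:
Add(Mul(Add(Add(-2, 6), 1), -9), 15) = Add(Mul(Add(4, 1), -9), 15) = Add(Mul(5, -9), 15) = Add(-45, 15) = -30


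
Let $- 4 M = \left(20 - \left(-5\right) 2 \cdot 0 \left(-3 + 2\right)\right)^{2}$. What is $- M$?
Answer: $0$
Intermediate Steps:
$M = 0$ ($M = - \frac{\left(20 - \left(-5\right) 2 \cdot 0 \left(-3 + 2\right)\right)^{2}}{4} = - \frac{\left(20 - \left(-10\right) 0 \left(-1\right)\right)^{2}}{4} = - \frac{\left(20 \left(-1\right) 0 \left(-1\right)\right)^{2}}{4} = - \frac{\left(20 \cdot 0 \left(-1\right)\right)^{2}}{4} = - \frac{\left(20 \cdot 0\right)^{2}}{4} = - \frac{0^{2}}{4} = \left(- \frac{1}{4}\right) 0 = 0$)
$- M = \left(-1\right) 0 = 0$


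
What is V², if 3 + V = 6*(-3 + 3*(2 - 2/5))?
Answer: 1521/25 ≈ 60.840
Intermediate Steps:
V = 39/5 (V = -3 + 6*(-3 + 3*(2 - 2/5)) = -3 + 6*(-3 + 3*(2 - 2*⅕)) = -3 + 6*(-3 + 3*(2 - ⅖)) = -3 + 6*(-3 + 3*(8/5)) = -3 + 6*(-3 + 24/5) = -3 + 6*(9/5) = -3 + 54/5 = 39/5 ≈ 7.8000)
V² = (39/5)² = 1521/25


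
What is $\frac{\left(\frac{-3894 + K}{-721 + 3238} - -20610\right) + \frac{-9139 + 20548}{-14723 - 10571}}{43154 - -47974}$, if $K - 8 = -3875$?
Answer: $\frac{437303528531}{1933887979248} \approx 0.22613$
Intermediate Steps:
$K = -3867$ ($K = 8 - 3875 = -3867$)
$\frac{\left(\frac{-3894 + K}{-721 + 3238} - -20610\right) + \frac{-9139 + 20548}{-14723 - 10571}}{43154 - -47974} = \frac{\left(\frac{-3894 - 3867}{-721 + 3238} - -20610\right) + \frac{-9139 + 20548}{-14723 - 10571}}{43154 - -47974} = \frac{\left(- \frac{7761}{2517} + 20610\right) + \frac{11409}{-25294}}{43154 + 47974} = \frac{\left(\left(-7761\right) \frac{1}{2517} + 20610\right) + 11409 \left(- \frac{1}{25294}\right)}{91128} = \left(\left(- \frac{2587}{839} + 20610\right) - \frac{11409}{25294}\right) \frac{1}{91128} = \left(\frac{17289203}{839} - \frac{11409}{25294}\right) \frac{1}{91128} = \frac{437303528531}{21221666} \cdot \frac{1}{91128} = \frac{437303528531}{1933887979248}$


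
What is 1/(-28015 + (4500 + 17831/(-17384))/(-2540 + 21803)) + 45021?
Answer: 422353192242426939/9381248585711 ≈ 45021.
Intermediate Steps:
1/(-28015 + (4500 + 17831/(-17384))/(-2540 + 21803)) + 45021 = 1/(-28015 + (4500 + 17831*(-1/17384))/19263) + 45021 = 1/(-28015 + (4500 - 17831/17384)*(1/19263)) + 45021 = 1/(-28015 + (78210169/17384)*(1/19263)) + 45021 = 1/(-28015 + 78210169/334867992) + 45021 = 1/(-9381248585711/334867992) + 45021 = -334867992/9381248585711 + 45021 = 422353192242426939/9381248585711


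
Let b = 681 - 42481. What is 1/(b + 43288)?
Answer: 1/1488 ≈ 0.00067204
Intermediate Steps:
b = -41800
1/(b + 43288) = 1/(-41800 + 43288) = 1/1488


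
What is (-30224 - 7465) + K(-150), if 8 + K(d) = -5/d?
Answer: -1130909/30 ≈ -37697.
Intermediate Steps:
K(d) = -8 - 5/d
(-30224 - 7465) + K(-150) = (-30224 - 7465) + (-8 - 5/(-150)) = -37689 + (-8 - 5*(-1/150)) = -37689 + (-8 + 1/30) = -37689 - 239/30 = -1130909/30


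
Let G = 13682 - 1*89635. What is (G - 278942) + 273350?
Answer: -81545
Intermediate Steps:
G = -75953 (G = 13682 - 89635 = -75953)
(G - 278942) + 273350 = (-75953 - 278942) + 273350 = -354895 + 273350 = -81545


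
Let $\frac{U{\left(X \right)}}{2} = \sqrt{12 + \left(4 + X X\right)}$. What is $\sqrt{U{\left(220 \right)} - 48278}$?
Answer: $\sqrt{-48278 + 8 \sqrt{3026}} \approx 218.72 i$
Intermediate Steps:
$U{\left(X \right)} = 2 \sqrt{16 + X^{2}}$ ($U{\left(X \right)} = 2 \sqrt{12 + \left(4 + X X\right)} = 2 \sqrt{12 + \left(4 + X^{2}\right)} = 2 \sqrt{16 + X^{2}}$)
$\sqrt{U{\left(220 \right)} - 48278} = \sqrt{2 \sqrt{16 + 220^{2}} - 48278} = \sqrt{2 \sqrt{16 + 48400} - 48278} = \sqrt{2 \sqrt{48416} - 48278} = \sqrt{2 \cdot 4 \sqrt{3026} - 48278} = \sqrt{8 \sqrt{3026} - 48278} = \sqrt{-48278 + 8 \sqrt{3026}}$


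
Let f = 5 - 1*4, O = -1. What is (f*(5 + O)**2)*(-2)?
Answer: -32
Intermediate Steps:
f = 1 (f = 5 - 4 = 1)
(f*(5 + O)**2)*(-2) = (1*(5 - 1)**2)*(-2) = (1*4**2)*(-2) = (1*16)*(-2) = 16*(-2) = -32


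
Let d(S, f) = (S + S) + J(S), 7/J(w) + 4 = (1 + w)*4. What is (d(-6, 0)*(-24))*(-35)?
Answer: -10325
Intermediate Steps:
J(w) = 7/(4*w) (J(w) = 7/(-4 + (1 + w)*4) = 7/(-4 + (4 + 4*w)) = 7/((4*w)) = 7*(1/(4*w)) = 7/(4*w))
d(S, f) = 2*S + 7/(4*S) (d(S, f) = (S + S) + 7/(4*S) = 2*S + 7/(4*S))
(d(-6, 0)*(-24))*(-35) = ((2*(-6) + (7/4)/(-6))*(-24))*(-35) = ((-12 + (7/4)*(-⅙))*(-24))*(-35) = ((-12 - 7/24)*(-24))*(-35) = -295/24*(-24)*(-35) = 295*(-35) = -10325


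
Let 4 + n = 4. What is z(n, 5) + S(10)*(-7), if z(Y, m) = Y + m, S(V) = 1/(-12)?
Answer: 67/12 ≈ 5.5833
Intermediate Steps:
n = 0 (n = -4 + 4 = 0)
S(V) = -1/12
z(n, 5) + S(10)*(-7) = (0 + 5) - 1/12*(-7) = 5 + 7/12 = 67/12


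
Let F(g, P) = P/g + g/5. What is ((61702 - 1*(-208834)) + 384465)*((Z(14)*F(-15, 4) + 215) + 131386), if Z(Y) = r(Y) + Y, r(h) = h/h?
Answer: 86166691552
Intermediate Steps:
r(h) = 1
Z(Y) = 1 + Y
F(g, P) = g/5 + P/g (F(g, P) = P/g + g*(1/5) = P/g + g/5 = g/5 + P/g)
((61702 - 1*(-208834)) + 384465)*((Z(14)*F(-15, 4) + 215) + 131386) = ((61702 - 1*(-208834)) + 384465)*(((1 + 14)*((1/5)*(-15) + 4/(-15)) + 215) + 131386) = ((61702 + 208834) + 384465)*((15*(-3 + 4*(-1/15)) + 215) + 131386) = (270536 + 384465)*((15*(-3 - 4/15) + 215) + 131386) = 655001*((15*(-49/15) + 215) + 131386) = 655001*((-49 + 215) + 131386) = 655001*(166 + 131386) = 655001*131552 = 86166691552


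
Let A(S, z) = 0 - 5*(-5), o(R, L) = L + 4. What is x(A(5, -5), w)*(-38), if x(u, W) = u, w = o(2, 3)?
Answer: -950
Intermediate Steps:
o(R, L) = 4 + L
A(S, z) = 25 (A(S, z) = 0 + 25 = 25)
w = 7 (w = 4 + 3 = 7)
x(A(5, -5), w)*(-38) = 25*(-38) = -950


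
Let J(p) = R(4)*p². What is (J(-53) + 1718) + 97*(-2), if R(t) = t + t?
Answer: 23996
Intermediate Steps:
R(t) = 2*t
J(p) = 8*p² (J(p) = (2*4)*p² = 8*p²)
(J(-53) + 1718) + 97*(-2) = (8*(-53)² + 1718) + 97*(-2) = (8*2809 + 1718) - 194 = (22472 + 1718) - 194 = 24190 - 194 = 23996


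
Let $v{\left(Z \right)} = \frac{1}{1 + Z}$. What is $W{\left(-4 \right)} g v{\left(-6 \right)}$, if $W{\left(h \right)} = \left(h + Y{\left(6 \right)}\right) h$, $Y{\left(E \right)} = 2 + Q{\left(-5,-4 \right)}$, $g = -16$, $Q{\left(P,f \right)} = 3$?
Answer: $- \frac{64}{5} \approx -12.8$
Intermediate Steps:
$Y{\left(E \right)} = 5$ ($Y{\left(E \right)} = 2 + 3 = 5$)
$W{\left(h \right)} = h \left(5 + h\right)$ ($W{\left(h \right)} = \left(h + 5\right) h = \left(5 + h\right) h = h \left(5 + h\right)$)
$W{\left(-4 \right)} g v{\left(-6 \right)} = \frac{- 4 \left(5 - 4\right) \left(-16\right)}{1 - 6} = \frac{\left(-4\right) 1 \left(-16\right)}{-5} = \left(-4\right) \left(-16\right) \left(- \frac{1}{5}\right) = 64 \left(- \frac{1}{5}\right) = - \frac{64}{5}$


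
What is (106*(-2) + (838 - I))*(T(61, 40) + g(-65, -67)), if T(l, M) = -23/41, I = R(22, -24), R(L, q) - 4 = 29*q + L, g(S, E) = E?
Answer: -3589920/41 ≈ -87559.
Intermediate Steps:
R(L, q) = 4 + L + 29*q (R(L, q) = 4 + (29*q + L) = 4 + (L + 29*q) = 4 + L + 29*q)
I = -670 (I = 4 + 22 + 29*(-24) = 4 + 22 - 696 = -670)
T(l, M) = -23/41 (T(l, M) = -23*1/41 = -23/41)
(106*(-2) + (838 - I))*(T(61, 40) + g(-65, -67)) = (106*(-2) + (838 - 1*(-670)))*(-23/41 - 67) = (-212 + (838 + 670))*(-2770/41) = (-212 + 1508)*(-2770/41) = 1296*(-2770/41) = -3589920/41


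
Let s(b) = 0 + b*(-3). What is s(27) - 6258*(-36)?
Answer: 225207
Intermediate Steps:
s(b) = -3*b (s(b) = 0 - 3*b = -3*b)
s(27) - 6258*(-36) = -3*27 - 6258*(-36) = -81 + 225288 = 225207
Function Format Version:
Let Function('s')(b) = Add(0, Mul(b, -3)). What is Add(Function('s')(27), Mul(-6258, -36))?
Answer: 225207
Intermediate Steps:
Function('s')(b) = Mul(-3, b) (Function('s')(b) = Add(0, Mul(-3, b)) = Mul(-3, b))
Add(Function('s')(27), Mul(-6258, -36)) = Add(Mul(-3, 27), Mul(-6258, -36)) = Add(-81, 225288) = 225207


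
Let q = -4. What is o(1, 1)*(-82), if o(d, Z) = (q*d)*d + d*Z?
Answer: 246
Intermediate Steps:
o(d, Z) = -4*d**2 + Z*d (o(d, Z) = (-4*d)*d + d*Z = -4*d**2 + Z*d)
o(1, 1)*(-82) = (1*(1 - 4*1))*(-82) = (1*(1 - 4))*(-82) = (1*(-3))*(-82) = -3*(-82) = 246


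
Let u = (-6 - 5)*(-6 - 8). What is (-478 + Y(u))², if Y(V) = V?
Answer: 104976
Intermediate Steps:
u = 154 (u = -11*(-14) = 154)
(-478 + Y(u))² = (-478 + 154)² = (-324)² = 104976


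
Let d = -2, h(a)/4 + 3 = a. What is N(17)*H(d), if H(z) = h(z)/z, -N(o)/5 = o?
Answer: -850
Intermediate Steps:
N(o) = -5*o
h(a) = -12 + 4*a
H(z) = (-12 + 4*z)/z
N(17)*H(d) = (-5*17)*(4 - 12/(-2)) = -85*(4 - 12*(-½)) = -85*(4 + 6) = -85*10 = -850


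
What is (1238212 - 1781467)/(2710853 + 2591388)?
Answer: -543255/5302241 ≈ -0.10246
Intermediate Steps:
(1238212 - 1781467)/(2710853 + 2591388) = -543255/5302241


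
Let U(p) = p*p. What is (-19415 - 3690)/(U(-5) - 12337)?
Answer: 23105/12312 ≈ 1.8766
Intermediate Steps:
U(p) = p²
(-19415 - 3690)/(U(-5) - 12337) = (-19415 - 3690)/((-5)² - 12337) = -23105/(25 - 12337) = -23105/(-12312) = -23105*(-1/12312) = 23105/12312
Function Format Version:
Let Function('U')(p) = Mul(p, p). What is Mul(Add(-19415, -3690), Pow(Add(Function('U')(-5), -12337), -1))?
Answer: Rational(23105, 12312) ≈ 1.8766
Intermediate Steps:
Function('U')(p) = Pow(p, 2)
Mul(Add(-19415, -3690), Pow(Add(Function('U')(-5), -12337), -1)) = Mul(Add(-19415, -3690), Pow(Add(Pow(-5, 2), -12337), -1)) = Mul(-23105, Pow(Add(25, -12337), -1)) = Mul(-23105, Pow(-12312, -1)) = Mul(-23105, Rational(-1, 12312)) = Rational(23105, 12312)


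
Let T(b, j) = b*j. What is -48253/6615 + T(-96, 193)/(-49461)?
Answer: -754692971/109061505 ≈ -6.9199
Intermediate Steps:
-48253/6615 + T(-96, 193)/(-49461) = -48253/6615 - 96*193/(-49461) = -48253*1/6615 - 18528*(-1/49461) = -48253/6615 + 6176/16487 = -754692971/109061505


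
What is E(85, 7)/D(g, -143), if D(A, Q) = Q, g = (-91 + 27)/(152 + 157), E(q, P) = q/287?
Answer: -85/41041 ≈ -0.0020711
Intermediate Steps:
E(q, P) = q/287 (E(q, P) = q*(1/287) = q/287)
g = -64/309 ≈ -0.20712
E(85, 7)/D(g, -143) = ((1/287)*85)/(-143) = (85/287)*(-1/143) = -85/41041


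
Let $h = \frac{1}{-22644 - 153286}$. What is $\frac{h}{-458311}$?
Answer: $\frac{1}{80630654230} \approx 1.2402 \cdot 10^{-11}$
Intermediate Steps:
$h = - \frac{1}{175930}$ ($h = \frac{1}{-22644 - 153286} = \frac{1}{-175930} = - \frac{1}{175930} \approx -5.6841 \cdot 10^{-6}$)
$\frac{h}{-458311} = - \frac{1}{175930 \left(-458311\right)} = \left(- \frac{1}{175930}\right) \left(- \frac{1}{458311}\right) = \frac{1}{80630654230}$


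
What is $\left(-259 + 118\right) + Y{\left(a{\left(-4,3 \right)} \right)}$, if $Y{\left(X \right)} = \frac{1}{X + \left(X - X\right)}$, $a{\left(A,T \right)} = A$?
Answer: $- \frac{565}{4} \approx -141.25$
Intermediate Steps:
$Y{\left(X \right)} = \frac{1}{X}$ ($Y{\left(X \right)} = \frac{1}{X + 0} = \frac{1}{X}$)
$\left(-259 + 118\right) + Y{\left(a{\left(-4,3 \right)} \right)} = \left(-259 + 118\right) + \frac{1}{-4} = -141 - \frac{1}{4} = - \frac{565}{4}$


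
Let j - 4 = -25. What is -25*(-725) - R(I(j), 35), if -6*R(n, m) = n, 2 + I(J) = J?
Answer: 108727/6 ≈ 18121.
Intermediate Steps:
j = -21 (j = 4 - 25 = -21)
I(J) = -2 + J
R(n, m) = -n/6
-25*(-725) - R(I(j), 35) = -25*(-725) - (-1)*(-2 - 21)/6 = 18125 - (-1)*(-23)/6 = 18125 - 1*23/6 = 18125 - 23/6 = 108727/6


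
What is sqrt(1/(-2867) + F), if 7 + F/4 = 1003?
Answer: sqrt(32747238109)/2867 ≈ 63.119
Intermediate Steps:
F = 3984 (F = -28 + 4*1003 = -28 + 4012 = 3984)
sqrt(1/(-2867) + F) = sqrt(1/(-2867) + 3984) = sqrt(-1/2867 + 3984) = sqrt(11422127/2867) = sqrt(32747238109)/2867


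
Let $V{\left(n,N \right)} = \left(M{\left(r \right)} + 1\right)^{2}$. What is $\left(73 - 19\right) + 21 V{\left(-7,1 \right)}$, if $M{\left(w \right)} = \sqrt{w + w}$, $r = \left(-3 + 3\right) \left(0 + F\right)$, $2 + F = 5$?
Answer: $75$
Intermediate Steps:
$F = 3$ ($F = -2 + 5 = 3$)
$r = 0$ ($r = \left(-3 + 3\right) \left(0 + 3\right) = 0 \cdot 3 = 0$)
$M{\left(w \right)} = \sqrt{2} \sqrt{w}$ ($M{\left(w \right)} = \sqrt{2 w} = \sqrt{2} \sqrt{w}$)
$V{\left(n,N \right)} = 1$ ($V{\left(n,N \right)} = \left(\sqrt{2} \sqrt{0} + 1\right)^{2} = \left(\sqrt{2} \cdot 0 + 1\right)^{2} = \left(0 + 1\right)^{2} = 1^{2} = 1$)
$\left(73 - 19\right) + 21 V{\left(-7,1 \right)} = \left(73 - 19\right) + 21 \cdot 1 = \left(73 - 19\right) + 21 = 54 + 21 = 75$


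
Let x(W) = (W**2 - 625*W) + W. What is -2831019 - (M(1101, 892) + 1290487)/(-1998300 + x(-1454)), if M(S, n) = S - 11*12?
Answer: -362056350323/127889 ≈ -2.8310e+6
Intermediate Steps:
M(S, n) = -132 + S (M(S, n) = S - 132 = -132 + S)
x(W) = W**2 - 624*W
-2831019 - (M(1101, 892) + 1290487)/(-1998300 + x(-1454)) = -2831019 - ((-132 + 1101) + 1290487)/(-1998300 - 1454*(-624 - 1454)) = -2831019 - (969 + 1290487)/(-1998300 - 1454*(-2078)) = -2831019 - 1291456/(-1998300 + 3021412) = -2831019 - 1291456/1023112 = -2831019 - 1*161432/127889 = -2831019 - 161432/127889 = -362056350323/127889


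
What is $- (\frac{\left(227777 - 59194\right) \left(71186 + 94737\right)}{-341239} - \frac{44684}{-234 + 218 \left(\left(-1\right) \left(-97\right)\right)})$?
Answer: $\frac{146240367266721}{1783997492} \approx 81973.0$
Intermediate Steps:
$- (\frac{\left(227777 - 59194\right) \left(71186 + 94737\right)}{-341239} - \frac{44684}{-234 + 218 \left(\left(-1\right) \left(-97\right)\right)}) = - (168583 \cdot 165923 \left(- \frac{1}{341239}\right) - \frac{44684}{-234 + 218 \cdot 97}) = - (27971797109 \left(- \frac{1}{341239}\right) - \frac{44684}{-234 + 21146}) = - (- \frac{27971797109}{341239} - \frac{44684}{20912}) = - (- \frac{27971797109}{341239} - \frac{11171}{5228}) = \left(-1\right) \left(- \frac{146240367266721}{1783997492}\right) = \frac{146240367266721}{1783997492}$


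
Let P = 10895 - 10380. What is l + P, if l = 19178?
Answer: 19693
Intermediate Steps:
P = 515
l + P = 19178 + 515 = 19693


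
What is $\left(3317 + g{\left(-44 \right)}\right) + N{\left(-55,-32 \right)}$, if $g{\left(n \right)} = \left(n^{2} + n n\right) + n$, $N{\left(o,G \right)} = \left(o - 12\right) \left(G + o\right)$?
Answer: $12974$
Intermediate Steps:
$N{\left(o,G \right)} = \left(-12 + o\right) \left(G + o\right)$
$g{\left(n \right)} = n + 2 n^{2}$ ($g{\left(n \right)} = \left(n^{2} + n^{2}\right) + n = 2 n^{2} + n = n + 2 n^{2}$)
$\left(3317 + g{\left(-44 \right)}\right) + N{\left(-55,-32 \right)} = \left(3317 - 44 \left(1 + 2 \left(-44\right)\right)\right) - \left(-2804 - 3025\right) = \left(3317 - 44 \left(1 - 88\right)\right) + \left(3025 + 384 + 660 + 1760\right) = \left(3317 - -3828\right) + 5829 = \left(3317 + 3828\right) + 5829 = 7145 + 5829 = 12974$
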